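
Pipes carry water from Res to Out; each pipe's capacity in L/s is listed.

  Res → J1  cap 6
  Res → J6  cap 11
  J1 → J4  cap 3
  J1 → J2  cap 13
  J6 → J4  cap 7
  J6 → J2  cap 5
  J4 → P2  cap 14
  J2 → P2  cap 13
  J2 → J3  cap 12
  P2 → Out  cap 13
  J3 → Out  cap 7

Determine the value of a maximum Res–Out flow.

Augment Res→J1→J4→P2→Out: bottleneck 3, flow now 3.
Augment Res→J1→J2→P2→Out: bottleneck 3, flow now 6.
Augment Res→J6→J4→P2→Out: bottleneck 7, flow now 13.
Augment Res→J6→J2→J3→Out: bottleneck 4, flow now 17.
No augmenting path remains; maximum flow = 17.
In the residual graph, reachable from Res: {Res}.
Min-cut edges: Res→J1 (6), Res→J6 (11); capacity 6 + 11 = 17.
This cut is saturated, so no flow can exceed 17.

17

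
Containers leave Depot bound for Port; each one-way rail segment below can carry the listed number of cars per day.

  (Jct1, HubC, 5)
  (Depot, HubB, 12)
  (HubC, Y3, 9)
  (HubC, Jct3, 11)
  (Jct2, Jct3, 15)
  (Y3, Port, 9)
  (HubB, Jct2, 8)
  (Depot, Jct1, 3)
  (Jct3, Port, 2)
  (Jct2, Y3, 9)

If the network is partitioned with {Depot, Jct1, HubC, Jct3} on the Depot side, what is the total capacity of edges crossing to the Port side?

Edges leaving {Depot, Jct1, HubC, Jct3}: Depot→HubB (12), HubC→Y3 (9), Jct3→Port (2).
Cut capacity = 12 + 9 + 2 = 23.

23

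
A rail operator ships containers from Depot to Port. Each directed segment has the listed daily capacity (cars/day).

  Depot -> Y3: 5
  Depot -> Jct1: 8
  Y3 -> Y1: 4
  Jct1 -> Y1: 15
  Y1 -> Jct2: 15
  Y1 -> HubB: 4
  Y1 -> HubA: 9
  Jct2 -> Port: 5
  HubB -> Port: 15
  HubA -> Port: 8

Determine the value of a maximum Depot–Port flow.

Augment Depot→Y3→Y1→Jct2→Port: bottleneck 4, flow now 4.
Augment Depot→Jct1→Y1→Jct2→Port: bottleneck 1, flow now 5.
Augment Depot→Jct1→Y1→HubB→Port: bottleneck 4, flow now 9.
Augment Depot→Jct1→Y1→HubA→Port: bottleneck 3, flow now 12.
No augmenting path remains; maximum flow = 12.
In the residual graph, reachable from Depot: {Depot, Y3}.
Min-cut edges: Depot→Jct1 (8), Y3→Y1 (4); capacity 8 + 4 = 12.
This cut is saturated, so no flow can exceed 12.

12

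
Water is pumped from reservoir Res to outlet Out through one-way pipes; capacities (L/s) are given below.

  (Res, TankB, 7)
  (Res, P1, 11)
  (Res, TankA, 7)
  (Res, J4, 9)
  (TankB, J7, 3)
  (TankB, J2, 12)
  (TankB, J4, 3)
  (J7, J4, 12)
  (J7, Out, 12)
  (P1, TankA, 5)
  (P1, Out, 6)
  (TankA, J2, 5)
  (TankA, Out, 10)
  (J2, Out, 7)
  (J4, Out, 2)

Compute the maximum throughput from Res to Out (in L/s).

27

Augment Res→P1→Out: bottleneck 6, flow now 6.
Augment Res→TankA→Out: bottleneck 7, flow now 13.
Augment Res→J4→Out: bottleneck 2, flow now 15.
Augment Res→TankB→J7→Out: bottleneck 3, flow now 18.
Augment Res→TankB→J2→Out: bottleneck 4, flow now 22.
Augment Res→P1→TankA→Out: bottleneck 3, flow now 25.
Augment Res→P1→TankA→J2→Out: bottleneck 2, flow now 27.
No augmenting path remains; maximum flow = 27.
In the residual graph, reachable from Res: {Res, J4}.
Min-cut edges: Res→TankB (7), Res→P1 (11), Res→TankA (7), J4→Out (2); capacity 7 + 11 + 7 + 2 = 27.
This cut is saturated, so no flow can exceed 27.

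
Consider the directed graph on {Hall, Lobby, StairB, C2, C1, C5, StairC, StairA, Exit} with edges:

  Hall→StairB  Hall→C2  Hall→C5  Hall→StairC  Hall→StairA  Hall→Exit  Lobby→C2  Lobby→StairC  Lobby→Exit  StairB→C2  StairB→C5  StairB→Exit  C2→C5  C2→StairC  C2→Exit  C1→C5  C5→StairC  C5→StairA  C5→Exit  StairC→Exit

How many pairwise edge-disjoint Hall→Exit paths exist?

Assign every edge capacity 1; by Menger, the answer equals the max flow.
Path Hall→Exit (+1); total 1.
Path Hall→StairB→Exit (+1); total 2.
Path Hall→C2→Exit (+1); total 3.
Path Hall→C5→Exit (+1); total 4.
Path Hall→StairC→Exit (+1); total 5.
No residual Hall→Exit path; max flow = 5.
Certifying cut of size 5: {Hall→C2, Hall→C5, Hall→Exit, Hall→StairB, Hall→StairC}.

5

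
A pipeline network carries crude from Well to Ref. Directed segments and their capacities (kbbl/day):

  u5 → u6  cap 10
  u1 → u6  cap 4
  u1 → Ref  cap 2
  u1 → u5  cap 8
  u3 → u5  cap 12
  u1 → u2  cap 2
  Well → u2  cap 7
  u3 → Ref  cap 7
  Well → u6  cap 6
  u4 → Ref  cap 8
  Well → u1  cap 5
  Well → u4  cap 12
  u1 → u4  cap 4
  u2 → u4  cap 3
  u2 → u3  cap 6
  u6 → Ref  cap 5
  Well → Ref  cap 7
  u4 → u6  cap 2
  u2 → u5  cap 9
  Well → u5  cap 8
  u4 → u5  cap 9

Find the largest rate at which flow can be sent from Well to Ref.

Augment Well→Ref: bottleneck 7, flow now 7.
Augment Well→u1→Ref: bottleneck 2, flow now 9.
Augment Well→u4→Ref: bottleneck 8, flow now 17.
Augment Well→u6→Ref: bottleneck 5, flow now 22.
Augment Well→u2→u3→Ref: bottleneck 6, flow now 28.
No augmenting path remains; maximum flow = 28.
In the residual graph, reachable from Well: {Well, u1, u2, u4, u5, u6}.
Min-cut edges: Well→Ref (7), u1→Ref (2), u2→u3 (6), u4→Ref (8), u6→Ref (5); capacity 7 + 2 + 6 + 8 + 5 = 28.
This cut is saturated, so no flow can exceed 28.

28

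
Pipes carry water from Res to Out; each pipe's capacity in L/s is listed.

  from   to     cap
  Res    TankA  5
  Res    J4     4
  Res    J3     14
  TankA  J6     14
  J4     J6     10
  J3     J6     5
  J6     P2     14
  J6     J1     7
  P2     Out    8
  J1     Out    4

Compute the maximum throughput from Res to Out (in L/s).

Augment Res→TankA→J6→P2→Out: bottleneck 5, flow now 5.
Augment Res→J4→J6→P2→Out: bottleneck 3, flow now 8.
Augment Res→J4→J6→J1→Out: bottleneck 1, flow now 9.
Augment Res→J3→J6→J1→Out: bottleneck 3, flow now 12.
No augmenting path remains; maximum flow = 12.
In the residual graph, reachable from Res: {Res, TankA, J4, J3, J6, P2, J1}.
Min-cut edges: P2→Out (8), J1→Out (4); capacity 8 + 4 = 12.
This cut is saturated, so no flow can exceed 12.

12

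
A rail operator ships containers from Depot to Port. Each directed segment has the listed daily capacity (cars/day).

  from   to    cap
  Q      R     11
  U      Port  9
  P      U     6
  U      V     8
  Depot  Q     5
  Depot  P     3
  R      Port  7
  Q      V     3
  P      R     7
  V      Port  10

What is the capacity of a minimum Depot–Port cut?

8

Augment Depot→P→R→Port: bottleneck 3, flow now 3.
Augment Depot→Q→R→Port: bottleneck 4, flow now 7.
Augment Depot→Q→V→Port: bottleneck 1, flow now 8.
No augmenting path remains; maximum flow = 8.
By max-flow min-cut, the minimum cut capacity equals the max flow.
In the residual graph, reachable from Depot: {Depot}.
Min-cut edges: Depot→P (3), Depot→Q (5); capacity 3 + 5 = 8.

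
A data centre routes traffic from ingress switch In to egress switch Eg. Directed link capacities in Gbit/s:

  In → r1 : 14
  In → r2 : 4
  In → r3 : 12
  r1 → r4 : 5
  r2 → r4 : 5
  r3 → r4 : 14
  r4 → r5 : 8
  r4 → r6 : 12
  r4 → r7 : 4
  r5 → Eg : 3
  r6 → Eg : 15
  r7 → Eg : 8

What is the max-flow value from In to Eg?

Augment In→r1→r4→r5→Eg: bottleneck 3, flow now 3.
Augment In→r1→r4→r6→Eg: bottleneck 2, flow now 5.
Augment In→r2→r4→r6→Eg: bottleneck 4, flow now 9.
Augment In→r3→r4→r6→Eg: bottleneck 6, flow now 15.
Augment In→r3→r4→r7→Eg: bottleneck 4, flow now 19.
No augmenting path remains; maximum flow = 19.
In the residual graph, reachable from In: {In, r1, r2, r3, r4, r5}.
Min-cut edges: r4→r6 (12), r4→r7 (4), r5→Eg (3); capacity 12 + 4 + 3 = 19.
This cut is saturated, so no flow can exceed 19.

19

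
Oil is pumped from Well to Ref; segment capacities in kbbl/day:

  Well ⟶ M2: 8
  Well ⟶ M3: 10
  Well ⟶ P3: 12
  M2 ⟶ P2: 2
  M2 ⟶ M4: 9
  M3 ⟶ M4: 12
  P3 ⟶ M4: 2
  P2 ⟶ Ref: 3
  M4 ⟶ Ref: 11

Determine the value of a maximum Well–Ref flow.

13

Augment Well→M2→P2→Ref: bottleneck 2, flow now 2.
Augment Well→M2→M4→Ref: bottleneck 6, flow now 8.
Augment Well→M3→M4→Ref: bottleneck 5, flow now 13.
No augmenting path remains; maximum flow = 13.
In the residual graph, reachable from Well: {Well, M2, M3, P3, M4}.
Min-cut edges: M2→P2 (2), M4→Ref (11); capacity 2 + 11 = 13.
This cut is saturated, so no flow can exceed 13.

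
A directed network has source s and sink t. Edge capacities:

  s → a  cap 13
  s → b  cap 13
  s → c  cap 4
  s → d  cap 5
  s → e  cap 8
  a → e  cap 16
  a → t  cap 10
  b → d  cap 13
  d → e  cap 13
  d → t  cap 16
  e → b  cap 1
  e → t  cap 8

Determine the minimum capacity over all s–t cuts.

Augment s→a→t: bottleneck 10, flow now 10.
Augment s→d→t: bottleneck 5, flow now 15.
Augment s→e→t: bottleneck 8, flow now 23.
Augment s→b→d→t: bottleneck 11, flow now 34.
No augmenting path remains; maximum flow = 34.
By max-flow min-cut, the minimum cut capacity equals the max flow.
In the residual graph, reachable from s: {s, a, b, c, d, e}.
Min-cut edges: a→t (10), d→t (16), e→t (8); capacity 10 + 16 + 8 = 34.

34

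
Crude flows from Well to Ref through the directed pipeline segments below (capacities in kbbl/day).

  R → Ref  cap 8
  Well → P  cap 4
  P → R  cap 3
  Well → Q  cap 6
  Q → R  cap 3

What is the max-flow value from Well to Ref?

6

Augment Well→P→R→Ref: bottleneck 3, flow now 3.
Augment Well→Q→R→Ref: bottleneck 3, flow now 6.
No augmenting path remains; maximum flow = 6.
In the residual graph, reachable from Well: {Well, P, Q}.
Min-cut edges: P→R (3), Q→R (3); capacity 3 + 3 = 6.
This cut is saturated, so no flow can exceed 6.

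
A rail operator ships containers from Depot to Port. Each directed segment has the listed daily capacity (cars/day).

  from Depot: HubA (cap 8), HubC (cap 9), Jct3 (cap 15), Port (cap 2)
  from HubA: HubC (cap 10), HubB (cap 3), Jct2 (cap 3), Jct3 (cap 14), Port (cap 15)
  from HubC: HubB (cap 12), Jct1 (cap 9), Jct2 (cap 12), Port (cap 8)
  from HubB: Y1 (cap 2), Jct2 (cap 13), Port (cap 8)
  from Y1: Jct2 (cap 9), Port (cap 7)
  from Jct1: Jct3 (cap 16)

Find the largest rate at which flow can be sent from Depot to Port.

Augment Depot→Port: bottleneck 2, flow now 2.
Augment Depot→HubA→Port: bottleneck 8, flow now 10.
Augment Depot→HubC→Port: bottleneck 8, flow now 18.
Augment Depot→HubC→HubB→Port: bottleneck 1, flow now 19.
No augmenting path remains; maximum flow = 19.
In the residual graph, reachable from Depot: {Depot, Jct3}.
Min-cut edges: Depot→HubA (8), Depot→HubC (9), Depot→Port (2); capacity 8 + 9 + 2 = 19.
This cut is saturated, so no flow can exceed 19.

19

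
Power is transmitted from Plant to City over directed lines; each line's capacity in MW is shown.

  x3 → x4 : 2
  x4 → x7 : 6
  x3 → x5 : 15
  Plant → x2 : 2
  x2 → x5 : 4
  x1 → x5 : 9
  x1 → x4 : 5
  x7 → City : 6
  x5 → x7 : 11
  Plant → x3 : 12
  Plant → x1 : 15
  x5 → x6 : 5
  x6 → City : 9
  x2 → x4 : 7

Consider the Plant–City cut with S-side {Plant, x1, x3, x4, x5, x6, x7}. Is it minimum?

Given cut capacity: 2 + 9 + 6 = 17.
Augment Plant→x1→x4→x7→City: bottleneck 5, flow now 5.
Augment Plant→x1→x5→x6→City: bottleneck 5, flow now 10.
Augment Plant→x1→x5→x7→City: bottleneck 1, flow now 11.
No augmenting path remains; maximum flow = 11.
In the residual graph, reachable from Plant: {Plant, x1, x2, x3, x4, x5, x7}.
Min-cut edges: x5→x6 (5), x7→City (6); capacity 5 + 6 = 11.
Cut capacity 17 exceeds the max flow 11, so it is not minimum.

No — its capacity is 17, but the minimum cut has capacity 11.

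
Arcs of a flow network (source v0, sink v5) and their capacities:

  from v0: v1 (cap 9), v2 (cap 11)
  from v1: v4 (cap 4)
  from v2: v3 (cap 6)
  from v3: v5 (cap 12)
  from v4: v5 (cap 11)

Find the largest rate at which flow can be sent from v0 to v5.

Augment v0→v1→v4→v5: bottleneck 4, flow now 4.
Augment v0→v2→v3→v5: bottleneck 6, flow now 10.
No augmenting path remains; maximum flow = 10.
In the residual graph, reachable from v0: {v0, v1, v2}.
Min-cut edges: v1→v4 (4), v2→v3 (6); capacity 4 + 6 = 10.
This cut is saturated, so no flow can exceed 10.

10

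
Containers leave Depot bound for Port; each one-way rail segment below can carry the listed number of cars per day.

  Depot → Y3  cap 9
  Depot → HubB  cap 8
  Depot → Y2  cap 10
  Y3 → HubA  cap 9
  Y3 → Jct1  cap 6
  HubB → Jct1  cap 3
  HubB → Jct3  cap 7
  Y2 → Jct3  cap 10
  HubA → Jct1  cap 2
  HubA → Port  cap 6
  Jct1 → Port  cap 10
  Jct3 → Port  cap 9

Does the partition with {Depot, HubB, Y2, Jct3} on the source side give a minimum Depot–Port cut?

Given cut capacity: 9 + 3 + 9 = 21.
Augment Depot→Y3→HubA→Port: bottleneck 6, flow now 6.
Augment Depot→Y3→Jct1→Port: bottleneck 3, flow now 9.
Augment Depot→HubB→Jct1→Port: bottleneck 3, flow now 12.
Augment Depot→HubB→Jct3→Port: bottleneck 5, flow now 17.
Augment Depot→Y2→Jct3→Port: bottleneck 4, flow now 21.
No augmenting path remains; maximum flow = 21.
Cut capacity 21 equals the max flow, so it is a minimum cut.

Yes — it is a minimum cut (capacity 21).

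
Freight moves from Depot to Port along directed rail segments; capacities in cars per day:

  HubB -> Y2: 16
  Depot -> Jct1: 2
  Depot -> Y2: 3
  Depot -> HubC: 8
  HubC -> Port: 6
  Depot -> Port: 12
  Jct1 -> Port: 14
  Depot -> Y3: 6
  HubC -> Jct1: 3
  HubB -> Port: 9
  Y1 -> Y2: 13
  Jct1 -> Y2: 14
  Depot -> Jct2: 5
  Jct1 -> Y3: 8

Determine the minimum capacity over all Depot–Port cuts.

Augment Depot→Port: bottleneck 12, flow now 12.
Augment Depot→HubC→Port: bottleneck 6, flow now 18.
Augment Depot→Jct1→Port: bottleneck 2, flow now 20.
Augment Depot→HubC→Jct1→Port: bottleneck 2, flow now 22.
No augmenting path remains; maximum flow = 22.
By max-flow min-cut, the minimum cut capacity equals the max flow.
In the residual graph, reachable from Depot: {Depot, Jct2, Y3, Y2}.
Min-cut edges: Depot→HubC (8), Depot→Jct1 (2), Depot→Port (12); capacity 8 + 2 + 12 = 22.

22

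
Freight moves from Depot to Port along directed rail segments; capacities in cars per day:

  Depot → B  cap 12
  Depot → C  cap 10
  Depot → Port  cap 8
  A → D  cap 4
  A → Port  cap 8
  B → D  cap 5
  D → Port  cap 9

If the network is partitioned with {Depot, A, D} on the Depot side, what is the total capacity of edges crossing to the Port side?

47

Edges leaving {Depot, A, D}: Depot→B (12), Depot→C (10), Depot→Port (8), A→Port (8), D→Port (9).
Cut capacity = 12 + 10 + 8 + 8 + 9 = 47.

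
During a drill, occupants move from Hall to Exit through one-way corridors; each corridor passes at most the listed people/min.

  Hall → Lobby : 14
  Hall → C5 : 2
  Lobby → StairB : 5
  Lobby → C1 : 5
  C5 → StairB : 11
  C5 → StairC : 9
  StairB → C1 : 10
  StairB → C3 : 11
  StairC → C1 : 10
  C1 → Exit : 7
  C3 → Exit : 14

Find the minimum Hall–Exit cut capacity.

12

Augment Hall→Lobby→C1→Exit: bottleneck 5, flow now 5.
Augment Hall→Lobby→StairB→C1→Exit: bottleneck 2, flow now 7.
Augment Hall→Lobby→StairB→C3→Exit: bottleneck 3, flow now 10.
Augment Hall→C5→StairB→C3→Exit: bottleneck 2, flow now 12.
No augmenting path remains; maximum flow = 12.
By max-flow min-cut, the minimum cut capacity equals the max flow.
In the residual graph, reachable from Hall: {Hall, Lobby}.
Min-cut edges: Hall→C5 (2), Lobby→StairB (5), Lobby→C1 (5); capacity 2 + 5 + 5 = 12.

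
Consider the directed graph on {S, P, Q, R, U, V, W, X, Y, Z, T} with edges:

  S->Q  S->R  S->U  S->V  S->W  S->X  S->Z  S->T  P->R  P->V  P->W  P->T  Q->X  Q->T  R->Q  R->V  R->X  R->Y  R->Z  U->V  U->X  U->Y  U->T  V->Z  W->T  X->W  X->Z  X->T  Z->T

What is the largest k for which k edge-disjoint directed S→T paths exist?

Assign every edge capacity 1; by Menger, the answer equals the max flow.
Path S→T (+1); total 1.
Path S→Q→T (+1); total 2.
Path S→U→T (+1); total 3.
Path S→W→T (+1); total 4.
Path S→X→T (+1); total 5.
Path S→Z→T (+1); total 6.
No residual S→T path; max flow = 6.
Certifying cut of size 6: {Q→T, S→T, S→U, W→T, X→T, Z→T}.

6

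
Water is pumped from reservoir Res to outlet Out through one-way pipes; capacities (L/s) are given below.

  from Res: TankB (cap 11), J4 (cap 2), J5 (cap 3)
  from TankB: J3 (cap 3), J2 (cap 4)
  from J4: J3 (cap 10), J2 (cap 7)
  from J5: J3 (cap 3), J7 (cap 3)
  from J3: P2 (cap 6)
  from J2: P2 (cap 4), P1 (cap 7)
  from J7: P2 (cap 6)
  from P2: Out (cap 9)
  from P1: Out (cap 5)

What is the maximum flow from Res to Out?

Augment Res→TankB→J3→P2→Out: bottleneck 3, flow now 3.
Augment Res→TankB→J2→P2→Out: bottleneck 4, flow now 7.
Augment Res→J4→J3→P2→Out: bottleneck 2, flow now 9.
Augment Res→J5→J3→J4→J2→P1→Out: bottleneck 2, flow now 11. (uses reverse residual edge)
Augment Res→J5→J3→P2→J2→P1→Out: bottleneck 1, flow now 12. (uses reverse residual edge)
No augmenting path remains; maximum flow = 12.
In the residual graph, reachable from Res: {Res, TankB}.
Min-cut edges: Res→J4 (2), Res→J5 (3), TankB→J3 (3), TankB→J2 (4); capacity 2 + 3 + 3 + 4 = 12.
This cut is saturated, so no flow can exceed 12.

12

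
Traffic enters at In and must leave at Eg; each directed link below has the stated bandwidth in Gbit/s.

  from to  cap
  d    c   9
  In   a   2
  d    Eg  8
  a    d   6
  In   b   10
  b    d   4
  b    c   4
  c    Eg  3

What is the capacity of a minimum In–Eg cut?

9

Augment In→a→d→Eg: bottleneck 2, flow now 2.
Augment In→b→c→Eg: bottleneck 3, flow now 5.
Augment In→b→d→Eg: bottleneck 4, flow now 9.
No augmenting path remains; maximum flow = 9.
By max-flow min-cut, the minimum cut capacity equals the max flow.
In the residual graph, reachable from In: {In, b, c}.
Min-cut edges: In→a (2), b→d (4), c→Eg (3); capacity 2 + 4 + 3 = 9.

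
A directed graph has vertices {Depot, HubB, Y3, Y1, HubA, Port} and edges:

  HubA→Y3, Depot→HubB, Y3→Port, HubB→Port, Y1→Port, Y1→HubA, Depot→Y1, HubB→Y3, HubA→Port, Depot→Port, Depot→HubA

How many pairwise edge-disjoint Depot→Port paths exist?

Assign every edge capacity 1; by Menger, the answer equals the max flow.
Path Depot→Port (+1); total 1.
Path Depot→HubB→Port (+1); total 2.
Path Depot→Y1→Port (+1); total 3.
Path Depot→HubA→Port (+1); total 4.
No residual Depot→Port path; max flow = 4.
Certifying cut of size 4: {Depot→HubA, Depot→HubB, Depot→Port, Depot→Y1}.

4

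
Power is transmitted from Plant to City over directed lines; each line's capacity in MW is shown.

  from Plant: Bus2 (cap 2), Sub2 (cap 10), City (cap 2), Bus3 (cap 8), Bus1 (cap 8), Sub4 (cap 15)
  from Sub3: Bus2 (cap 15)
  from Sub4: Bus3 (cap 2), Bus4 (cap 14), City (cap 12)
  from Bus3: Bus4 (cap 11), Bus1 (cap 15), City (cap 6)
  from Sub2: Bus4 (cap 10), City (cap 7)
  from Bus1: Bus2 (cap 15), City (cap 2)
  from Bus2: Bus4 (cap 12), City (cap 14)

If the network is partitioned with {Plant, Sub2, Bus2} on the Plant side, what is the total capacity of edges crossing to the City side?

Edges leaving {Plant, Sub2, Bus2}: Plant→Sub4 (15), Plant→Bus3 (8), Plant→Bus1 (8), Plant→City (2), Sub2→Bus4 (10), Sub2→City (7), Bus2→Bus4 (12), Bus2→City (14).
Cut capacity = 15 + 8 + 8 + 2 + 10 + 7 + 12 + 14 = 76.

76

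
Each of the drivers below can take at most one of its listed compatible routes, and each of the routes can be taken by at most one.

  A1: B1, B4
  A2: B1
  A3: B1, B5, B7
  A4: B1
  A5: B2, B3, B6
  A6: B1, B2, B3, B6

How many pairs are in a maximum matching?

Unit-capacity flow: source→left, listed edges, right→sink; max matching = max flow.
Augmenting path A1→B1 (+1); matched 1.
Augmenting path A3→B5 (+1); matched 2.
Augmenting path A5→B2 (+1); matched 3.
Augmenting path A6→B3 (+1); matched 4.
Augmenting path A2→B1→A1→B4 (+1); matched 5.
No augmenting path remains; maximum matching = 5.
König certificate: {A1, A3, A5, A6, B1} is a vertex cover of size 5 (every listed pair touches it), so no matching can be larger.

5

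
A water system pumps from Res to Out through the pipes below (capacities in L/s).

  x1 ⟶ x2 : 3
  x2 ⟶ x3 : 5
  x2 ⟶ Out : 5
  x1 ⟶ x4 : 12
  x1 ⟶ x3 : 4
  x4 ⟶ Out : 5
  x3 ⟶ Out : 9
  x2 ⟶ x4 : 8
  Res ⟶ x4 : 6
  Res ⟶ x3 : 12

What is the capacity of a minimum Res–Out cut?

Augment Res→x3→Out: bottleneck 9, flow now 9.
Augment Res→x4→Out: bottleneck 5, flow now 14.
No augmenting path remains; maximum flow = 14.
By max-flow min-cut, the minimum cut capacity equals the max flow.
In the residual graph, reachable from Res: {Res, x3, x4}.
Min-cut edges: x3→Out (9), x4→Out (5); capacity 9 + 5 = 14.

14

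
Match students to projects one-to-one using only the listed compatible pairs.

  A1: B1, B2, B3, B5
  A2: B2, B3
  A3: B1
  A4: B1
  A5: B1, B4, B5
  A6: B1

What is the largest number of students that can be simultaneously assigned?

4

Unit-capacity flow: source→left, listed edges, right→sink; max matching = max flow.
Augmenting path A1→B1 (+1); matched 1.
Augmenting path A2→B2 (+1); matched 2.
Augmenting path A5→B4 (+1); matched 3.
Augmenting path A3→B1→A1→B3 (+1); matched 4.
No augmenting path remains; maximum matching = 4.
König certificate: {A1, A2, A5, B1} is a vertex cover of size 4 (every listed pair touches it), so no matching can be larger.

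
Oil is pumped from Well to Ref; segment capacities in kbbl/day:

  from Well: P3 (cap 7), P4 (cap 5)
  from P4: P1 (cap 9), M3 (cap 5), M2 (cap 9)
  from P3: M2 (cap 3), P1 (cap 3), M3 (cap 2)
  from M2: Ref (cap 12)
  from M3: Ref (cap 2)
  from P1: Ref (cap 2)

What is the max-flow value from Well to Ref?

Augment Well→P4→M2→Ref: bottleneck 5, flow now 5.
Augment Well→P3→M2→Ref: bottleneck 3, flow now 8.
Augment Well→P3→M3→Ref: bottleneck 2, flow now 10.
Augment Well→P3→P1→Ref: bottleneck 2, flow now 12.
No augmenting path remains; maximum flow = 12.
In the residual graph, reachable from Well: {Well}.
Min-cut edges: Well→P4 (5), Well→P3 (7); capacity 5 + 7 = 12.
This cut is saturated, so no flow can exceed 12.

12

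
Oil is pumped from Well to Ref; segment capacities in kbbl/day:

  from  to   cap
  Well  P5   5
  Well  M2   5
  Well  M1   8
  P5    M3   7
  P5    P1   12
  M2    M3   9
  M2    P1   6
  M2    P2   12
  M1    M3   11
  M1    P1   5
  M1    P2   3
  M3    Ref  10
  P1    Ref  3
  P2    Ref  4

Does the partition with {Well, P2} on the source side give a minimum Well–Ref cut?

Given cut capacity: 5 + 5 + 8 + 4 = 22.
Augment Well→P5→M3→Ref: bottleneck 5, flow now 5.
Augment Well→M2→M3→Ref: bottleneck 5, flow now 10.
Augment Well→M1→P1→Ref: bottleneck 3, flow now 13.
Augment Well→M1→P2→Ref: bottleneck 3, flow now 16.
Augment Well→M1→M3→M2→P2→Ref: bottleneck 1, flow now 17. (uses reverse residual edge)
No augmenting path remains; maximum flow = 17.
In the residual graph, reachable from Well: {Well, P5, M2, M1, M3, P1, P2}.
Min-cut edges: M3→Ref (10), P1→Ref (3), P2→Ref (4); capacity 10 + 3 + 4 = 17.
Cut capacity 22 exceeds the max flow 17, so it is not minimum.

No — its capacity is 22, but the minimum cut has capacity 17.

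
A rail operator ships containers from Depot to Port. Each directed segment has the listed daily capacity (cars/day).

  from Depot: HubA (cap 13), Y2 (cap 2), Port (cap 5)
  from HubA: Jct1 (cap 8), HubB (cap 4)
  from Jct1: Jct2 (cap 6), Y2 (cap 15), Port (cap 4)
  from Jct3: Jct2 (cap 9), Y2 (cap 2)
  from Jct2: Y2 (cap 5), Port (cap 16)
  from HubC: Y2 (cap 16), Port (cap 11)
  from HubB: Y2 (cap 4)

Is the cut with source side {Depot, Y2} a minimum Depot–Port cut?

Given cut capacity: 13 + 5 = 18.
Augment Depot→Port: bottleneck 5, flow now 5.
Augment Depot→HubA→Jct1→Port: bottleneck 4, flow now 9.
Augment Depot→HubA→Jct1→Jct2→Port: bottleneck 4, flow now 13.
No augmenting path remains; maximum flow = 13.
In the residual graph, reachable from Depot: {Depot, HubA, HubB, Y2}.
Min-cut edges: Depot→Port (5), HubA→Jct1 (8); capacity 5 + 8 = 13.
Cut capacity 18 exceeds the max flow 13, so it is not minimum.

No — its capacity is 18, but the minimum cut has capacity 13.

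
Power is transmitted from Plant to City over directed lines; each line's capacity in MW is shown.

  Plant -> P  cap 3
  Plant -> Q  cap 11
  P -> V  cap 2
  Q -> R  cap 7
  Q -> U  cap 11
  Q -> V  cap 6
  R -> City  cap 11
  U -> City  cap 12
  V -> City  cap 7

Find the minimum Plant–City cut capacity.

Augment Plant→P→V→City: bottleneck 2, flow now 2.
Augment Plant→Q→R→City: bottleneck 7, flow now 9.
Augment Plant→Q→U→City: bottleneck 4, flow now 13.
No augmenting path remains; maximum flow = 13.
By max-flow min-cut, the minimum cut capacity equals the max flow.
In the residual graph, reachable from Plant: {Plant, P}.
Min-cut edges: Plant→Q (11), P→V (2); capacity 11 + 2 = 13.

13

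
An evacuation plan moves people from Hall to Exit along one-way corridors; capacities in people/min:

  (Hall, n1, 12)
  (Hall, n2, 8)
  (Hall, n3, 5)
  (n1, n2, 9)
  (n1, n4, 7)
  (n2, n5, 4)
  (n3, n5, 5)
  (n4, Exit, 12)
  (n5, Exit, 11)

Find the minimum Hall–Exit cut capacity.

16

Augment Hall→n1→n4→Exit: bottleneck 7, flow now 7.
Augment Hall→n2→n5→Exit: bottleneck 4, flow now 11.
Augment Hall→n3→n5→Exit: bottleneck 5, flow now 16.
No augmenting path remains; maximum flow = 16.
By max-flow min-cut, the minimum cut capacity equals the max flow.
In the residual graph, reachable from Hall: {Hall, n1, n2}.
Min-cut edges: Hall→n3 (5), n1→n4 (7), n2→n5 (4); capacity 5 + 7 + 4 = 16.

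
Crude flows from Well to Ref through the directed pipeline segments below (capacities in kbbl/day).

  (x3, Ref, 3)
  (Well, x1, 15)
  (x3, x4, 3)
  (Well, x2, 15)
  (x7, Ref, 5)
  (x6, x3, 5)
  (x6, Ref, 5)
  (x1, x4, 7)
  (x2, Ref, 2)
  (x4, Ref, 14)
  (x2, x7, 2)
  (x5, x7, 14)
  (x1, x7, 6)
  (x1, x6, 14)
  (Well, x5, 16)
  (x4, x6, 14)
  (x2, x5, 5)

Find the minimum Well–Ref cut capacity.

22

Augment Well→x2→Ref: bottleneck 2, flow now 2.
Augment Well→x1→x4→Ref: bottleneck 7, flow now 9.
Augment Well→x1→x6→Ref: bottleneck 5, flow now 14.
Augment Well→x1→x7→Ref: bottleneck 3, flow now 17.
Augment Well→x2→x7→Ref: bottleneck 2, flow now 19.
Augment Well→x5→x7→x1→x6→x3→Ref: bottleneck 3, flow now 22. (uses reverse residual edge)
No augmenting path remains; maximum flow = 22.
By max-flow min-cut, the minimum cut capacity equals the max flow.
In the residual graph, reachable from Well: {Well, x2, x5, x7}.
Min-cut edges: Well→x1 (15), x2→Ref (2), x7→Ref (5); capacity 15 + 2 + 5 = 22.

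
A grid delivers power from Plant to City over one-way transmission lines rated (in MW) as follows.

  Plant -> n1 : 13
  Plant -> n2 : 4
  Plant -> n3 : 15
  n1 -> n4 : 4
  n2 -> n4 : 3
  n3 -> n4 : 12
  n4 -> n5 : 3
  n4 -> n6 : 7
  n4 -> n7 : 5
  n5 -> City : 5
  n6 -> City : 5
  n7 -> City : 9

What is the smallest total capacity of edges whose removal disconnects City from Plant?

Augment Plant→n1→n4→n5→City: bottleneck 3, flow now 3.
Augment Plant→n1→n4→n6→City: bottleneck 1, flow now 4.
Augment Plant→n2→n4→n6→City: bottleneck 3, flow now 7.
Augment Plant→n3→n4→n6→City: bottleneck 1, flow now 8.
Augment Plant→n3→n4→n7→City: bottleneck 5, flow now 13.
No augmenting path remains; maximum flow = 13.
By max-flow min-cut, the minimum cut capacity equals the max flow.
In the residual graph, reachable from Plant: {Plant, n1, n2, n3, n4, n6}.
Min-cut edges: n4→n5 (3), n4→n7 (5), n6→City (5); capacity 3 + 5 + 5 = 13.

13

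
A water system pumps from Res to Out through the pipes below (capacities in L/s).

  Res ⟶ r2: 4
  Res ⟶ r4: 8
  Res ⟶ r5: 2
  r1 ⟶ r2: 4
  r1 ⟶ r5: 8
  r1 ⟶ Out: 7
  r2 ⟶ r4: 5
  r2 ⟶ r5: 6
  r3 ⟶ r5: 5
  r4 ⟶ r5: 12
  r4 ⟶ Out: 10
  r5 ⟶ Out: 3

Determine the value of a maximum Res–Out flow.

Augment Res→r4→Out: bottleneck 8, flow now 8.
Augment Res→r5→Out: bottleneck 2, flow now 10.
Augment Res→r2→r4→Out: bottleneck 2, flow now 12.
Augment Res→r2→r5→Out: bottleneck 1, flow now 13.
No augmenting path remains; maximum flow = 13.
In the residual graph, reachable from Res: {Res, r2, r4, r5}.
Min-cut edges: r4→Out (10), r5→Out (3); capacity 10 + 3 = 13.
This cut is saturated, so no flow can exceed 13.

13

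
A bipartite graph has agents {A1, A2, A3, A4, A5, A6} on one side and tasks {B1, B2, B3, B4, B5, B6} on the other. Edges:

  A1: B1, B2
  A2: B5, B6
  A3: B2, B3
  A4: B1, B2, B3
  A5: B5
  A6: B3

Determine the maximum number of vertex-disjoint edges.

Unit-capacity flow: source→left, listed edges, right→sink; max matching = max flow.
Augmenting path A1→B1 (+1); matched 1.
Augmenting path A2→B5 (+1); matched 2.
Augmenting path A3→B2 (+1); matched 3.
Augmenting path A4→B3 (+1); matched 4.
Augmenting path A5→B5→A2→B6 (+1); matched 5.
No augmenting path remains; maximum matching = 5.
König certificate: {A2, A5, B1, B2, B3} is a vertex cover of size 5 (every listed pair touches it), so no matching can be larger.

5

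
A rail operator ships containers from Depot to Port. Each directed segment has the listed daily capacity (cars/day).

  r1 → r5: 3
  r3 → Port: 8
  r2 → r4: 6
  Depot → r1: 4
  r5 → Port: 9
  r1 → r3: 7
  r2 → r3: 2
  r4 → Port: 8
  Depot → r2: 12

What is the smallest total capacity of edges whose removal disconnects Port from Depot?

Augment Depot→r1→r3→Port: bottleneck 4, flow now 4.
Augment Depot→r2→r3→Port: bottleneck 2, flow now 6.
Augment Depot→r2→r4→Port: bottleneck 6, flow now 12.
No augmenting path remains; maximum flow = 12.
By max-flow min-cut, the minimum cut capacity equals the max flow.
In the residual graph, reachable from Depot: {Depot, r2}.
Min-cut edges: Depot→r1 (4), r2→r3 (2), r2→r4 (6); capacity 4 + 2 + 6 = 12.

12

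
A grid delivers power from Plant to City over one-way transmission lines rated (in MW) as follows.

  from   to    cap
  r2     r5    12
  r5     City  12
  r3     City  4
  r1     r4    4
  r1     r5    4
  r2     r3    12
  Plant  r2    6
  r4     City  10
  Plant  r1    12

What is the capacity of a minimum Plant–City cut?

Augment Plant→r1→r4→City: bottleneck 4, flow now 4.
Augment Plant→r1→r5→City: bottleneck 4, flow now 8.
Augment Plant→r2→r3→City: bottleneck 4, flow now 12.
Augment Plant→r2→r5→City: bottleneck 2, flow now 14.
No augmenting path remains; maximum flow = 14.
By max-flow min-cut, the minimum cut capacity equals the max flow.
In the residual graph, reachable from Plant: {Plant, r1}.
Min-cut edges: Plant→r2 (6), r1→r4 (4), r1→r5 (4); capacity 6 + 4 + 4 = 14.

14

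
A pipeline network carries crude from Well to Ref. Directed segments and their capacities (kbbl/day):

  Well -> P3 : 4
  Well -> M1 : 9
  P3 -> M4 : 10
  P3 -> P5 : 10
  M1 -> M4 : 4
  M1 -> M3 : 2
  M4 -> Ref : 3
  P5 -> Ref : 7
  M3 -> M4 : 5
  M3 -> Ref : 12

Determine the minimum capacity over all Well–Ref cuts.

Augment Well→P3→M4→Ref: bottleneck 3, flow now 3.
Augment Well→P3→P5→Ref: bottleneck 1, flow now 4.
Augment Well→M1→M3→Ref: bottleneck 2, flow now 6.
Augment Well→M1→M4→P3→P5→Ref: bottleneck 3, flow now 9. (uses reverse residual edge)
No augmenting path remains; maximum flow = 9.
By max-flow min-cut, the minimum cut capacity equals the max flow.
In the residual graph, reachable from Well: {Well, M1, M4}.
Min-cut edges: Well→P3 (4), M1→M3 (2), M4→Ref (3); capacity 4 + 2 + 3 = 9.

9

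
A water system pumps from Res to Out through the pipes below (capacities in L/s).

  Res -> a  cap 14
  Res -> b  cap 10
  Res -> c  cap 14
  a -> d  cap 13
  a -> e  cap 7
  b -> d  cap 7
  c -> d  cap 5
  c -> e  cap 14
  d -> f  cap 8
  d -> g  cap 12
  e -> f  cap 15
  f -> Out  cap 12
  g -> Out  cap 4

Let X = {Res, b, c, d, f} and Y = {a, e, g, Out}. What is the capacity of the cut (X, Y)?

Edges leaving {Res, b, c, d, f}: Res→a (14), c→e (14), d→g (12), f→Out (12).
Cut capacity = 14 + 14 + 12 + 12 = 52.

52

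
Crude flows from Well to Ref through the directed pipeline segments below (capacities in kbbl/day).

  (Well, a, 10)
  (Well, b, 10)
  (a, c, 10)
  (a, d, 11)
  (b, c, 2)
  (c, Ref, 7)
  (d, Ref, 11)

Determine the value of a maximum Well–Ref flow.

12

Augment Well→a→c→Ref: bottleneck 7, flow now 7.
Augment Well→a→d→Ref: bottleneck 3, flow now 10.
Augment Well→b→c→a→d→Ref: bottleneck 2, flow now 12. (uses reverse residual edge)
No augmenting path remains; maximum flow = 12.
In the residual graph, reachable from Well: {Well, b}.
Min-cut edges: Well→a (10), b→c (2); capacity 10 + 2 = 12.
This cut is saturated, so no flow can exceed 12.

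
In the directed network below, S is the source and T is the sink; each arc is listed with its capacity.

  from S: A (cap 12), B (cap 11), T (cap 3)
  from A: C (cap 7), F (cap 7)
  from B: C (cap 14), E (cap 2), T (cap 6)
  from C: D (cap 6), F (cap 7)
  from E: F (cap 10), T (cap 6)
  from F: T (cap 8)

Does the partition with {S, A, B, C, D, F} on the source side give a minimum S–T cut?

Yes — it is a minimum cut (capacity 19).

Given cut capacity: 3 + 2 + 6 + 8 = 19.
Augment S→T: bottleneck 3, flow now 3.
Augment S→B→T: bottleneck 6, flow now 9.
Augment S→A→F→T: bottleneck 7, flow now 16.
Augment S→B→E→T: bottleneck 2, flow now 18.
Augment S→A→C→F→T: bottleneck 1, flow now 19.
No augmenting path remains; maximum flow = 19.
Cut capacity 19 equals the max flow, so it is a minimum cut.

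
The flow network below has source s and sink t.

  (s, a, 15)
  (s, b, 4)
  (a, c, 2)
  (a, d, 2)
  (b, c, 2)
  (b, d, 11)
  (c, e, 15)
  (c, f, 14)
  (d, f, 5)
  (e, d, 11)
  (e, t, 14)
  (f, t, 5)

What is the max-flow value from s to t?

Augment s→a→c→e→t: bottleneck 2, flow now 2.
Augment s→a→d→f→t: bottleneck 2, flow now 4.
Augment s→b→c→e→t: bottleneck 2, flow now 6.
Augment s→b→d→f→t: bottleneck 2, flow now 8.
No augmenting path remains; maximum flow = 8.
In the residual graph, reachable from s: {s, a}.
Min-cut edges: s→b (4), a→c (2), a→d (2); capacity 4 + 2 + 2 = 8.
This cut is saturated, so no flow can exceed 8.

8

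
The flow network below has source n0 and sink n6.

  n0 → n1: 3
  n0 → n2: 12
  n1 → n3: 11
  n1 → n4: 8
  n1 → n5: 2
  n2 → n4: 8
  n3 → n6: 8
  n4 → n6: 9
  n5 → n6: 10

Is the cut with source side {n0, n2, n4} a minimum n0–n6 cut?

Given cut capacity: 3 + 9 = 12.
Augment n0→n1→n3→n6: bottleneck 3, flow now 3.
Augment n0→n2→n4→n6: bottleneck 8, flow now 11.
No augmenting path remains; maximum flow = 11.
In the residual graph, reachable from n0: {n0, n2}.
Min-cut edges: n0→n1 (3), n2→n4 (8); capacity 3 + 8 = 11.
Cut capacity 12 exceeds the max flow 11, so it is not minimum.

No — its capacity is 12, but the minimum cut has capacity 11.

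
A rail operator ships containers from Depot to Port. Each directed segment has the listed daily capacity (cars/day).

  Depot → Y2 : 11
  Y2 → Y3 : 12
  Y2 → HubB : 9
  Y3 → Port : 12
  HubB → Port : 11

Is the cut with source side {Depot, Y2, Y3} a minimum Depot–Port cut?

Given cut capacity: 9 + 12 = 21.
Augment Depot→Y2→HubB→Port: bottleneck 9, flow now 9.
Augment Depot→Y2→Y3→Port: bottleneck 2, flow now 11.
No augmenting path remains; maximum flow = 11.
In the residual graph, reachable from Depot: {Depot}.
Min-cut edges: Depot→Y2 (11); capacity 11 = 11.
Cut capacity 21 exceeds the max flow 11, so it is not minimum.

No — its capacity is 21, but the minimum cut has capacity 11.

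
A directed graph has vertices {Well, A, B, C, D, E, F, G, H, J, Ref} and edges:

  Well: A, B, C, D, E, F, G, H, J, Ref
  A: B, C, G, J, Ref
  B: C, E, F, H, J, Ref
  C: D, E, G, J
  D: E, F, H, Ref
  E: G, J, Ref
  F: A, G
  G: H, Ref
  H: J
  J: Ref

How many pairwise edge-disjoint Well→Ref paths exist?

Assign every edge capacity 1; by Menger, the answer equals the max flow.
Path Well→Ref (+1); total 1.
Path Well→A→Ref (+1); total 2.
Path Well→B→Ref (+1); total 3.
Path Well→D→Ref (+1); total 4.
Path Well→E→Ref (+1); total 5.
Path Well→G→Ref (+1); total 6.
Path Well→J→Ref (+1); total 7.
No residual Well→Ref path; max flow = 7.
Certifying cut of size 7: {A→Ref, B→Ref, D→Ref, E→Ref, G→Ref, J→Ref, Well→Ref}.

7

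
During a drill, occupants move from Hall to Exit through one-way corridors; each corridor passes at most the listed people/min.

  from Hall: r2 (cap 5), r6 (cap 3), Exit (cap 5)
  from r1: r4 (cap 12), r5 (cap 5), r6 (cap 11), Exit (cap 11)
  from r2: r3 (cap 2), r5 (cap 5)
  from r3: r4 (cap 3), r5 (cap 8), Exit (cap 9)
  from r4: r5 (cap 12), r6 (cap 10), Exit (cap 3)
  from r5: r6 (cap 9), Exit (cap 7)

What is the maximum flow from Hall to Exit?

Augment Hall→Exit: bottleneck 5, flow now 5.
Augment Hall→r2→r3→Exit: bottleneck 2, flow now 7.
Augment Hall→r2→r5→Exit: bottleneck 3, flow now 10.
No augmenting path remains; maximum flow = 10.
In the residual graph, reachable from Hall: {Hall, r6}.
Min-cut edges: Hall→r2 (5), Hall→Exit (5); capacity 5 + 5 = 10.
This cut is saturated, so no flow can exceed 10.

10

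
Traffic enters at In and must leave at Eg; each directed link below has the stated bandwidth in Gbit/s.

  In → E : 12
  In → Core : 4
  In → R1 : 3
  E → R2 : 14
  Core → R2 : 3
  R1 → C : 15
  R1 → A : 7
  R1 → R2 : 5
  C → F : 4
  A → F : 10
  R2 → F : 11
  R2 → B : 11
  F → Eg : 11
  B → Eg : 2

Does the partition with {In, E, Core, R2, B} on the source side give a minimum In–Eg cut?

Given cut capacity: 3 + 11 + 2 = 16.
Augment In→E→R2→F→Eg: bottleneck 11, flow now 11.
Augment In→E→R2→B→Eg: bottleneck 1, flow now 12.
Augment In→Core→R2→B→Eg: bottleneck 1, flow now 13.
No augmenting path remains; maximum flow = 13.
In the residual graph, reachable from In: {In, E, Core, R1, C, A, R2, F, B}.
Min-cut edges: F→Eg (11), B→Eg (2); capacity 11 + 2 = 13.
Cut capacity 16 exceeds the max flow 13, so it is not minimum.

No — its capacity is 16, but the minimum cut has capacity 13.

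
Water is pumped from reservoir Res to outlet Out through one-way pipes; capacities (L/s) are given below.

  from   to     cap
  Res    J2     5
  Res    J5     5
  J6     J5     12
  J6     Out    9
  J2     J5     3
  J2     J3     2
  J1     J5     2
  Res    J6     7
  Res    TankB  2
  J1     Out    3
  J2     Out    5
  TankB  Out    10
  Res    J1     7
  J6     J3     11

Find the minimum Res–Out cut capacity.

Augment Res→J1→Out: bottleneck 3, flow now 3.
Augment Res→J2→Out: bottleneck 5, flow now 8.
Augment Res→J6→Out: bottleneck 7, flow now 15.
Augment Res→TankB→Out: bottleneck 2, flow now 17.
No augmenting path remains; maximum flow = 17.
By max-flow min-cut, the minimum cut capacity equals the max flow.
In the residual graph, reachable from Res: {Res, J1, J5}.
Min-cut edges: Res→J2 (5), Res→J6 (7), Res→TankB (2), J1→Out (3); capacity 5 + 7 + 2 + 3 = 17.

17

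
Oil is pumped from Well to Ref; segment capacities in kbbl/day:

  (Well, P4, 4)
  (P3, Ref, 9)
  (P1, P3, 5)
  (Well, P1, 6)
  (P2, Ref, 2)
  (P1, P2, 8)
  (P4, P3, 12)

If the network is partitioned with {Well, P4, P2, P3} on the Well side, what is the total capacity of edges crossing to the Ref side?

Edges leaving {Well, P4, P2, P3}: Well→P1 (6), P2→Ref (2), P3→Ref (9).
Cut capacity = 6 + 2 + 9 = 17.

17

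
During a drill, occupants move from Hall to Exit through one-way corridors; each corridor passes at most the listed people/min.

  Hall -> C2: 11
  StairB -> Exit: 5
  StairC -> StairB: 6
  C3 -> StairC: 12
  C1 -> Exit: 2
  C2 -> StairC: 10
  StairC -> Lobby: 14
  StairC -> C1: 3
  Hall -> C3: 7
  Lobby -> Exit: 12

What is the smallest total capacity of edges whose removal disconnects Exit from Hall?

Augment Hall→C2→StairC→Lobby→Exit: bottleneck 10, flow now 10.
Augment Hall→C3→StairC→Lobby→Exit: bottleneck 2, flow now 12.
Augment Hall→C3→StairC→C1→Exit: bottleneck 2, flow now 14.
Augment Hall→C3→StairC→StairB→Exit: bottleneck 3, flow now 17.
No augmenting path remains; maximum flow = 17.
By max-flow min-cut, the minimum cut capacity equals the max flow.
In the residual graph, reachable from Hall: {Hall, C2}.
Min-cut edges: Hall→C3 (7), C2→StairC (10); capacity 7 + 10 = 17.

17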